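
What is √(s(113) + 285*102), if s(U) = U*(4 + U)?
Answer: 3*√4699 ≈ 205.65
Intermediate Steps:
√(s(113) + 285*102) = √(113*(4 + 113) + 285*102) = √(113*117 + 29070) = √(13221 + 29070) = √42291 = 3*√4699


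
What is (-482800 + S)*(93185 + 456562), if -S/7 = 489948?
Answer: -2150849953692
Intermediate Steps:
S = -3429636 (S = -7*489948 = -3429636)
(-482800 + S)*(93185 + 456562) = (-482800 - 3429636)*(93185 + 456562) = -3912436*549747 = -2150849953692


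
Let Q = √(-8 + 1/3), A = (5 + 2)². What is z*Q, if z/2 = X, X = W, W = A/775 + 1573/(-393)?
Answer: -2399636*I*√69/913725 ≈ -21.815*I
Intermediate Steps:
A = 49 (A = 7² = 49)
W = -1199818/304575 (W = 49/775 + 1573/(-393) = 49*(1/775) + 1573*(-1/393) = 49/775 - 1573/393 = -1199818/304575 ≈ -3.9393)
X = -1199818/304575 ≈ -3.9393
Q = I*√69/3 (Q = √(-8 + ⅓) = √(-23/3) = I*√69/3 ≈ 2.7689*I)
z = -2399636/304575 (z = 2*(-1199818/304575) = -2399636/304575 ≈ -7.8786)
z*Q = -2399636*I*√69/913725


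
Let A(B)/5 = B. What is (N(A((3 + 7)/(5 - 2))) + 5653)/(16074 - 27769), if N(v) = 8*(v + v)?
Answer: -17759/35085 ≈ -0.50617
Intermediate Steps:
A(B) = 5*B
N(v) = 16*v (N(v) = 8*(2*v) = 16*v)
(N(A((3 + 7)/(5 - 2))) + 5653)/(16074 - 27769) = (16*(5*((3 + 7)/(5 - 2))) + 5653)/(16074 - 27769) = (16*(5*(10/3)) + 5653)/(-11695) = (16*(5*(10*(⅓))) + 5653)*(-1/11695) = (16*(5*(10/3)) + 5653)*(-1/11695) = (16*(50/3) + 5653)*(-1/11695) = (800/3 + 5653)*(-1/11695) = (17759/3)*(-1/11695) = -17759/35085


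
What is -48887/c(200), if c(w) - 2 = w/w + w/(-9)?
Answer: 439983/173 ≈ 2543.3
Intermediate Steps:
c(w) = 3 - w/9 (c(w) = 2 + (w/w + w/(-9)) = 2 + (1 + w*(-1/9)) = 2 + (1 - w/9) = 3 - w/9)
-48887/c(200) = -48887/(3 - 1/9*200) = -48887/(3 - 200/9) = -48887/(-173/9) = -48887*(-9/173) = 439983/173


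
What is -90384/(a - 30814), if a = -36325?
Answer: 90384/67139 ≈ 1.3462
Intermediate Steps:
-90384/(a - 30814) = -90384/(-36325 - 30814) = -90384/(-67139) = -90384*(-1/67139) = 90384/67139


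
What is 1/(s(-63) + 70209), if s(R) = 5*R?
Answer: 1/69894 ≈ 1.4307e-5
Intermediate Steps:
1/(s(-63) + 70209) = 1/(5*(-63) + 70209) = 1/(-315 + 70209) = 1/69894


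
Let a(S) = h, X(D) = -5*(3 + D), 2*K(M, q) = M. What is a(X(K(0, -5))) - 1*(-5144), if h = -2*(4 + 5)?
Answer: 5126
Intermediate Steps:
K(M, q) = M/2
h = -18 (h = -2*9 = -18)
X(D) = -15 - 5*D
a(S) = -18
a(X(K(0, -5))) - 1*(-5144) = -18 - 1*(-5144) = -18 + 5144 = 5126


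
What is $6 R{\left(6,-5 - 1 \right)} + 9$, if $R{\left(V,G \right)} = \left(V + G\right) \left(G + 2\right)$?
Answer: $9$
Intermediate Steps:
$R{\left(V,G \right)} = \left(2 + G\right) \left(G + V\right)$ ($R{\left(V,G \right)} = \left(G + V\right) \left(2 + G\right) = \left(2 + G\right) \left(G + V\right)$)
$6 R{\left(6,-5 - 1 \right)} + 9 = 6 \left(\left(-5 - 1\right)^{2} + 2 \left(-5 - 1\right) + 2 \cdot 6 + \left(-5 - 1\right) 6\right) + 9 = 6 \left(\left(-6\right)^{2} + 2 \left(-6\right) + 12 - 36\right) + 9 = 6 \left(36 - 12 + 12 - 36\right) + 9 = 6 \cdot 0 + 9 = 0 + 9 = 9$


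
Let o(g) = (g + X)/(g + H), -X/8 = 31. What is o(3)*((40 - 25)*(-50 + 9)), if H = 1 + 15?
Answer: 150675/19 ≈ 7930.3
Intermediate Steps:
X = -248 (X = -8*31 = -248)
H = 16
o(g) = (-248 + g)/(16 + g) (o(g) = (g - 248)/(g + 16) = (-248 + g)/(16 + g))
o(3)*((40 - 25)*(-50 + 9)) = ((-248 + 3)/(16 + 3))*((40 - 25)*(-50 + 9)) = (-245/19)*(15*(-41)) = ((1/19)*(-245))*(-615) = -245/19*(-615) = 150675/19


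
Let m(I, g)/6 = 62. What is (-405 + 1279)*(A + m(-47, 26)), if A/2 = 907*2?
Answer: 3496000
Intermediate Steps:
A = 3628 (A = 2*(907*2) = 2*1814 = 3628)
m(I, g) = 372 (m(I, g) = 6*62 = 372)
(-405 + 1279)*(A + m(-47, 26)) = (-405 + 1279)*(3628 + 372) = 874*4000 = 3496000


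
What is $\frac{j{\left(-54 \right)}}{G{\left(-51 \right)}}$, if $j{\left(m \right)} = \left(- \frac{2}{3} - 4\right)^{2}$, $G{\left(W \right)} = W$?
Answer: $- \frac{196}{459} \approx -0.42702$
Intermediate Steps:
$j{\left(m \right)} = \frac{196}{9}$ ($j{\left(m \right)} = \left(\left(-2\right) \frac{1}{3} - 4\right)^{2} = \left(- \frac{2}{3} - 4\right)^{2} = \left(- \frac{14}{3}\right)^{2} = \frac{196}{9}$)
$\frac{j{\left(-54 \right)}}{G{\left(-51 \right)}} = \frac{196}{9 \left(-51\right)} = \frac{196}{9} \left(- \frac{1}{51}\right) = - \frac{196}{459}$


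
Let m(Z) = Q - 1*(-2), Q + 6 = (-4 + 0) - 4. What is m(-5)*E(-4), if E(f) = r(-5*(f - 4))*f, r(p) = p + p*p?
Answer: 78720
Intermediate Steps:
Q = -14 (Q = -6 + ((-4 + 0) - 4) = -6 + (-4 - 4) = -6 - 8 = -14)
m(Z) = -12 (m(Z) = -14 - 1*(-2) = -14 + 2 = -12)
r(p) = p + p**2
E(f) = f*(20 - 5*f)*(21 - 5*f) (E(f) = ((-5*(f - 4))*(1 - 5*(f - 4)))*f = ((-5*(-4 + f))*(1 - 5*(-4 + f)))*f = ((20 - 5*f)*(1 + (20 - 5*f)))*f = ((20 - 5*f)*(21 - 5*f))*f = f*(20 - 5*f)*(21 - 5*f))
m(-5)*E(-4) = -60*(-4)*(-21 + 5*(-4))*(-4 - 4) = -60*(-4)*(-21 - 20)*(-8) = -60*(-4)*(-41)*(-8) = -12*(-6560) = 78720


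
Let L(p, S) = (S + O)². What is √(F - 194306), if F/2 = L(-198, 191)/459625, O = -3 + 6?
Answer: I*√1641924270295530/91925 ≈ 440.8*I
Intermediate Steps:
O = 3
L(p, S) = (3 + S)² (L(p, S) = (S + 3)² = (3 + S)²)
F = 75272/459625 (F = 2*((3 + 191)²/459625) = 2*(194²*(1/459625)) = 2*(37636*(1/459625)) = 2*(37636/459625) = 75272/459625 ≈ 0.16377)
√(F - 194306) = √(75272/459625 - 194306) = √(-89307819978/459625) = I*√1641924270295530/91925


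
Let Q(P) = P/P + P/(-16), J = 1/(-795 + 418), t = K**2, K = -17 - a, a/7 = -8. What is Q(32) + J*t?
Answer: -146/29 ≈ -5.0345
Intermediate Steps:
a = -56 (a = 7*(-8) = -56)
K = 39 (K = -17 - 1*(-56) = -17 + 56 = 39)
t = 1521 (t = 39**2 = 1521)
J = -1/377 (J = 1/(-377) = -1/377 ≈ -0.0026525)
Q(P) = 1 - P/16 (Q(P) = 1 + P*(-1/16) = 1 - P/16)
Q(32) + J*t = (1 - 1/16*32) - 1/377*1521 = (1 - 2) - 117/29 = -1 - 117/29 = -146/29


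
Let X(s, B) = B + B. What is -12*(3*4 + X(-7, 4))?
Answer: -240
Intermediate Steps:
X(s, B) = 2*B
-12*(3*4 + X(-7, 4)) = -12*(3*4 + 2*4) = -12*(12 + 8) = -12*20 = -240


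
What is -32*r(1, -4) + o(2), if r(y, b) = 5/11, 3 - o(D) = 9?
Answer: -226/11 ≈ -20.545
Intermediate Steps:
o(D) = -6 (o(D) = 3 - 1*9 = 3 - 9 = -6)
r(y, b) = 5/11 (r(y, b) = 5*(1/11) = 5/11)
-32*r(1, -4) + o(2) = -32*5/11 - 6 = -160/11 - 6 = -226/11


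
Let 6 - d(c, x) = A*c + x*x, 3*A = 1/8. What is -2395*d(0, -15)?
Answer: 524505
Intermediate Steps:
A = 1/24 (A = (⅓)/8 = (⅓)*(⅛) = 1/24 ≈ 0.041667)
d(c, x) = 6 - x² - c/24 (d(c, x) = 6 - (c/24 + x*x) = 6 - (c/24 + x²) = 6 - (x² + c/24) = 6 + (-x² - c/24) = 6 - x² - c/24)
-2395*d(0, -15) = -2395*(6 - 1*(-15)² - 1/24*0) = -2395*(6 - 1*225 + 0) = -2395*(6 - 225 + 0) = -2395*(-219) = 524505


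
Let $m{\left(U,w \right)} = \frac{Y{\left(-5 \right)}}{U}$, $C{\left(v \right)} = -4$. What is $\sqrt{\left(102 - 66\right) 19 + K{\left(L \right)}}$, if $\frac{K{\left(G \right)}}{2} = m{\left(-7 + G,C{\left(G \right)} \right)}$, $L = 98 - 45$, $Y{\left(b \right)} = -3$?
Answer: $\frac{7 \sqrt{7383}}{23} \approx 26.151$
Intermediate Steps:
$m{\left(U,w \right)} = - \frac{3}{U}$
$L = 53$
$K{\left(G \right)} = - \frac{6}{-7 + G}$ ($K{\left(G \right)} = 2 \left(- \frac{3}{-7 + G}\right) = - \frac{6}{-7 + G}$)
$\sqrt{\left(102 - 66\right) 19 + K{\left(L \right)}} = \sqrt{\left(102 - 66\right) 19 - \frac{6}{-7 + 53}} = \sqrt{36 \cdot 19 - \frac{6}{46}} = \sqrt{684 - \frac{3}{23}} = \sqrt{\frac{15729}{23}} = \frac{7 \sqrt{7383}}{23}$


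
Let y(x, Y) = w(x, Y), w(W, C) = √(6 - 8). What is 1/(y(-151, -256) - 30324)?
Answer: -15162/459772489 - I*√2/919544978 ≈ -3.2977e-5 - 1.5379e-9*I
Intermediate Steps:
w(W, C) = I*√2 (w(W, C) = √(-2) = I*√2)
y(x, Y) = I*√2
1/(y(-151, -256) - 30324) = 1/(I*√2 - 30324) = 1/(-30324 + I*√2)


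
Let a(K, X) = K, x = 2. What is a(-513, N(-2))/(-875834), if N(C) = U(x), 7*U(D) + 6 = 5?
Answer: 513/875834 ≈ 0.00058573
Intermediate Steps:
U(D) = -⅐ (U(D) = -6/7 + (⅐)*5 = -6/7 + 5/7 = -⅐)
N(C) = -⅐
a(-513, N(-2))/(-875834) = -513/(-875834) = -513*(-1/875834) = 513/875834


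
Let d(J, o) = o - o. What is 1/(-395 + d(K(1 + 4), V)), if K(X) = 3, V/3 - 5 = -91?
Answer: -1/395 ≈ -0.0025316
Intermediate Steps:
V = -258 (V = 15 + 3*(-91) = 15 - 273 = -258)
d(J, o) = 0
1/(-395 + d(K(1 + 4), V)) = 1/(-395 + 0) = 1/(-395) = -1/395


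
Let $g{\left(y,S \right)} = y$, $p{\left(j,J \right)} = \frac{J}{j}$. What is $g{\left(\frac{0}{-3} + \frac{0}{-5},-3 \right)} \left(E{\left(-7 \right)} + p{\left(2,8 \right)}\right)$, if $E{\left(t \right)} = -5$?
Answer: $0$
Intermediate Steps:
$g{\left(\frac{0}{-3} + \frac{0}{-5},-3 \right)} \left(E{\left(-7 \right)} + p{\left(2,8 \right)}\right) = \left(\frac{0}{-3} + \frac{0}{-5}\right) \left(-5 + \frac{8}{2}\right) = \left(0 \left(- \frac{1}{3}\right) + 0 \left(- \frac{1}{5}\right)\right) \left(-5 + 8 \cdot \frac{1}{2}\right) = \left(0 + 0\right) \left(-5 + 4\right) = 0 \left(-1\right) = 0$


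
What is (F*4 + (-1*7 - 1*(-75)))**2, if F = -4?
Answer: 2704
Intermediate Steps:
(F*4 + (-1*7 - 1*(-75)))**2 = (-4*4 + (-1*7 - 1*(-75)))**2 = (-16 + (-7 + 75))**2 = (-16 + 68)**2 = 52**2 = 2704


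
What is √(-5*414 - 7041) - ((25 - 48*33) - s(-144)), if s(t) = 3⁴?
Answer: 1640 + I*√9111 ≈ 1640.0 + 95.452*I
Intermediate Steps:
s(t) = 81
√(-5*414 - 7041) - ((25 - 48*33) - s(-144)) = √(-5*414 - 7041) - ((25 - 48*33) - 1*81) = √(-2070 - 7041) - ((25 - 1584) - 81) = √(-9111) - (-1559 - 81) = I*√9111 - 1*(-1640) = I*√9111 + 1640 = 1640 + I*√9111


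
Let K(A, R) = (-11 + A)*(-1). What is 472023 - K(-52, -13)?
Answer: 471960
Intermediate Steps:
K(A, R) = 11 - A
472023 - K(-52, -13) = 472023 - (11 - 1*(-52)) = 472023 - (11 + 52) = 472023 - 1*63 = 472023 - 63 = 471960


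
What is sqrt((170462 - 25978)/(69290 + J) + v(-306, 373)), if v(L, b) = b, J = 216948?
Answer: sqrt(7650516166851)/143119 ≈ 19.326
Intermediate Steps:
sqrt((170462 - 25978)/(69290 + J) + v(-306, 373)) = sqrt((170462 - 25978)/(69290 + 216948) + 373) = sqrt(144484/286238 + 373) = sqrt(144484*(1/286238) + 373) = sqrt(72242/143119 + 373) = sqrt(53455629/143119) = sqrt(7650516166851)/143119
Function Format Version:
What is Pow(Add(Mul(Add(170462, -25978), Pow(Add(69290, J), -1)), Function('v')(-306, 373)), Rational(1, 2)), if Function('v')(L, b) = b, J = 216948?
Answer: Mul(Rational(1, 143119), Pow(7650516166851, Rational(1, 2))) ≈ 19.326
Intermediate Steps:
Pow(Add(Mul(Add(170462, -25978), Pow(Add(69290, J), -1)), Function('v')(-306, 373)), Rational(1, 2)) = Pow(Add(Mul(Add(170462, -25978), Pow(Add(69290, 216948), -1)), 373), Rational(1, 2)) = Pow(Add(Mul(144484, Pow(286238, -1)), 373), Rational(1, 2)) = Pow(Add(Mul(144484, Rational(1, 286238)), 373), Rational(1, 2)) = Pow(Add(Rational(72242, 143119), 373), Rational(1, 2)) = Pow(Rational(53455629, 143119), Rational(1, 2)) = Mul(Rational(1, 143119), Pow(7650516166851, Rational(1, 2)))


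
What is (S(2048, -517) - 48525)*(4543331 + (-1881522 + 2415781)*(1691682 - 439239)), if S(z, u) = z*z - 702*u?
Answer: 3016930856387536484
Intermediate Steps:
S(z, u) = z² - 702*u
(S(2048, -517) - 48525)*(4543331 + (-1881522 + 2415781)*(1691682 - 439239)) = ((2048² - 702*(-517)) - 48525)*(4543331 + (-1881522 + 2415781)*(1691682 - 439239)) = ((4194304 + 362934) - 48525)*(4543331 + 534259*1252443) = (4557238 - 48525)*(4543331 + 669128944737) = 4508713*669133488068 = 3016930856387536484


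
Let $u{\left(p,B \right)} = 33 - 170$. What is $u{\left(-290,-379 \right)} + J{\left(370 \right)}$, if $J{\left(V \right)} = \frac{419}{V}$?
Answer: $- \frac{50271}{370} \approx -135.87$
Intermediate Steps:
$u{\left(p,B \right)} = -137$ ($u{\left(p,B \right)} = 33 - 170 = -137$)
$u{\left(-290,-379 \right)} + J{\left(370 \right)} = -137 + \frac{419}{370} = - \frac{50271}{370}$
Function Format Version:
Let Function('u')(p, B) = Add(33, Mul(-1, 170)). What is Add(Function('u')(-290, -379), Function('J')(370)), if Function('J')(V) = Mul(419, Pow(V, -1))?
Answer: Rational(-50271, 370) ≈ -135.87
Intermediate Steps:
Function('u')(p, B) = -137 (Function('u')(p, B) = Add(33, -170) = -137)
Add(Function('u')(-290, -379), Function('J')(370)) = Add(-137, Mul(419, Pow(370, -1))) = Add(-137, Mul(419, Rational(1, 370))) = Add(-137, Rational(419, 370)) = Rational(-50271, 370)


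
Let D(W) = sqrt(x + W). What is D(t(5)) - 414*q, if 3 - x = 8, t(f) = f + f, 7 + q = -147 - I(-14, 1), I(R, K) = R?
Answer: 57960 + sqrt(5) ≈ 57962.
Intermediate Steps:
q = -140 (q = -7 + (-147 - 1*(-14)) = -7 + (-147 + 14) = -7 - 133 = -140)
t(f) = 2*f
x = -5 (x = 3 - 1*8 = 3 - 8 = -5)
D(W) = sqrt(-5 + W)
D(t(5)) - 414*q = sqrt(-5 + 2*5) - 414*(-140) = sqrt(-5 + 10) + 57960 = sqrt(5) + 57960 = 57960 + sqrt(5)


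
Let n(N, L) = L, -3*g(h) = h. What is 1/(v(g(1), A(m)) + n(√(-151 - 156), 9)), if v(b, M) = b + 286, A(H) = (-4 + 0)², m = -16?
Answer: 3/884 ≈ 0.0033937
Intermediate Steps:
g(h) = -h/3
A(H) = 16 (A(H) = (-4)² = 16)
v(b, M) = 286 + b
1/(v(g(1), A(m)) + n(√(-151 - 156), 9)) = 1/((286 - ⅓*1) + 9) = 1/((286 - ⅓) + 9) = 1/(857/3 + 9) = 1/(884/3) = 3/884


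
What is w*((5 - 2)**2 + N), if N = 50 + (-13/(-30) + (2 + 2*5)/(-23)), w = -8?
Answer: -162596/345 ≈ -471.29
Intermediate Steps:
N = 34439/690 (N = 50 + (-13*(-1/30) + (2 + 10)*(-1/23)) = 50 + (13/30 + 12*(-1/23)) = 50 + (13/30 - 12/23) = 50 - 61/690 = 34439/690 ≈ 49.912)
w*((5 - 2)**2 + N) = -8*((5 - 2)**2 + 34439/690) = -8*(3**2 + 34439/690) = -8*(9 + 34439/690) = -8*40649/690 = -162596/345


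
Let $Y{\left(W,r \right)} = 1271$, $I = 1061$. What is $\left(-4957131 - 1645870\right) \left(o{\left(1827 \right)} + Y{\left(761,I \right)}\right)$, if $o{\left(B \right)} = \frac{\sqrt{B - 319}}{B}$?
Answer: $-8392414271 - \frac{13206002 \sqrt{377}}{1827} \approx -8.3926 \cdot 10^{9}$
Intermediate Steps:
$o{\left(B \right)} = \frac{\sqrt{-319 + B}}{B}$
$\left(-4957131 - 1645870\right) \left(o{\left(1827 \right)} + Y{\left(761,I \right)}\right) = \left(-4957131 - 1645870\right) \left(\frac{\sqrt{-319 + 1827}}{1827} + 1271\right) = - 6603001 \left(\frac{\sqrt{1508}}{1827} + 1271\right) = - 6603001 \left(\frac{2 \sqrt{377}}{1827} + 1271\right) = - 6603001 \left(1271 + \frac{2 \sqrt{377}}{1827}\right) = -8392414271 - \frac{13206002 \sqrt{377}}{1827}$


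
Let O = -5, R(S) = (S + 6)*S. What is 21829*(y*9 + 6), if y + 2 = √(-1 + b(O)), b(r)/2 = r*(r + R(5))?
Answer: -261948 + 196461*I*√501 ≈ -2.6195e+5 + 4.3974e+6*I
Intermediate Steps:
R(S) = S*(6 + S) (R(S) = (6 + S)*S = S*(6 + S))
b(r) = 2*r*(55 + r) (b(r) = 2*(r*(r + 5*(6 + 5))) = 2*(r*(r + 5*11)) = 2*(r*(r + 55)) = 2*(r*(55 + r)) = 2*r*(55 + r))
y = -2 + I*√501 (y = -2 + √(-1 + 2*(-5)*(55 - 5)) = -2 + √(-1 + 2*(-5)*50) = -2 + √(-1 - 500) = -2 + √(-501) = -2 + I*√501 ≈ -2.0 + 22.383*I)
21829*(y*9 + 6) = 21829*((-2 + I*√501)*9 + 6) = 21829*((-18 + 9*I*√501) + 6) = 21829*(-12 + 9*I*√501) = -261948 + 196461*I*√501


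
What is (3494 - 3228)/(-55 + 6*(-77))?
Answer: -266/517 ≈ -0.51451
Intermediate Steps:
(3494 - 3228)/(-55 + 6*(-77)) = 266/(-55 - 462) = 266/(-517) = 266*(-1/517) = -266/517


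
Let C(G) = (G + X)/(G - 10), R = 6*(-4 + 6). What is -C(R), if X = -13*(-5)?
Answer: -77/2 ≈ -38.500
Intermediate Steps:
X = 65
R = 12 (R = 6*2 = 12)
C(G) = (65 + G)/(-10 + G) (C(G) = (G + 65)/(G - 10) = (65 + G)/(-10 + G))
-C(R) = -(65 + 12)/(-10 + 12) = -77/2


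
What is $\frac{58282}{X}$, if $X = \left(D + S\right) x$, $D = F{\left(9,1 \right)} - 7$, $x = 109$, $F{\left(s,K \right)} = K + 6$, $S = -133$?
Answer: $- \frac{8326}{2071} \approx -4.0203$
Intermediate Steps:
$F{\left(s,K \right)} = 6 + K$
$D = 0$ ($D = \left(6 + 1\right) - 7 = 7 - 7 = 0$)
$X = -14497$ ($X = \left(0 - 133\right) 109 = \left(-133\right) 109 = -14497$)
$\frac{58282}{X} = \frac{58282}{-14497} = 58282 \left(- \frac{1}{14497}\right) = - \frac{8326}{2071}$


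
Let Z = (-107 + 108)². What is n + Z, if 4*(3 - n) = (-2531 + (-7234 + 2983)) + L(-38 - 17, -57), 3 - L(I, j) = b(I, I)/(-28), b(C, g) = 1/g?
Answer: 10464301/6160 ≈ 1698.8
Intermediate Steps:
L(I, j) = 3 + 1/(28*I) (L(I, j) = 3 - 1/(I*(-28)) = 3 - (-1)/(I*28) = 3 - (-1)/(28*I) = 3 + 1/(28*I))
Z = 1 (Z = 1² = 1)
n = 10458141/6160 (n = 3 - ((-2531 + (-7234 + 2983)) + (3 + 1/(28*(-38 - 17))))/4 = 3 - ((-2531 - 4251) + (3 + (1/28)/(-55)))/4 = 3 - (-6782 + (3 + (1/28)*(-1/55)))/4 = 3 - (-6782 + (3 - 1/1540))/4 = 3 - (-6782 + 4619/1540)/4 = 3 - ¼*(-10439661/1540) = 3 + 10439661/6160 = 10458141/6160 ≈ 1697.8)
n + Z = 10458141/6160 + 1 = 10464301/6160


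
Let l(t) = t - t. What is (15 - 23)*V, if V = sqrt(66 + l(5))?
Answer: -8*sqrt(66) ≈ -64.992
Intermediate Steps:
l(t) = 0
V = sqrt(66) (V = sqrt(66 + 0) = sqrt(66) ≈ 8.1240)
(15 - 23)*V = (15 - 23)*sqrt(66) = -8*sqrt(66)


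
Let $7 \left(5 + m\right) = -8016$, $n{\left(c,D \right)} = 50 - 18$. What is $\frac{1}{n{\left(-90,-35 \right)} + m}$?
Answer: $- \frac{7}{7827} \approx -0.00089434$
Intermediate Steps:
$n{\left(c,D \right)} = 32$
$m = - \frac{8051}{7}$ ($m = -5 + \frac{1}{7} \left(-8016\right) = -5 - \frac{8016}{7} = - \frac{8051}{7} \approx -1150.1$)
$\frac{1}{n{\left(-90,-35 \right)} + m} = \frac{1}{32 - \frac{8051}{7}} = \frac{1}{- \frac{7827}{7}} = - \frac{7}{7827}$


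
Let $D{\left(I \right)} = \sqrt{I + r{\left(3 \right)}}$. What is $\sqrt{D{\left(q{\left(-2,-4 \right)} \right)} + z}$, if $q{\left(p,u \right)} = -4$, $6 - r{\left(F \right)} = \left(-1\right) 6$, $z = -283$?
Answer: $\sqrt{-283 + 2 \sqrt{2}} \approx 16.738 i$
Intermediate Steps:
$r{\left(F \right)} = 12$ ($r{\left(F \right)} = 6 - \left(-1\right) 6 = 6 - -6 = 6 + 6 = 12$)
$D{\left(I \right)} = \sqrt{12 + I}$ ($D{\left(I \right)} = \sqrt{I + 12} = \sqrt{12 + I}$)
$\sqrt{D{\left(q{\left(-2,-4 \right)} \right)} + z} = \sqrt{\sqrt{12 - 4} - 283} = \sqrt{\sqrt{8} - 283} = \sqrt{2 \sqrt{2} - 283} = \sqrt{-283 + 2 \sqrt{2}}$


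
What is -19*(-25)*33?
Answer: 15675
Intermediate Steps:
-19*(-25)*33 = 475*33 = 15675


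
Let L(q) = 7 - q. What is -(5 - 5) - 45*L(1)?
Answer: -270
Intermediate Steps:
-(5 - 5) - 45*L(1) = -(5 - 5) - 45*(7 - 1*1) = -1*0 - 45*(7 - 1) = 0 - 45*6 = 0 - 270 = -270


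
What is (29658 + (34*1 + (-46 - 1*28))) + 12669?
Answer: 42287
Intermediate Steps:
(29658 + (34*1 + (-46 - 1*28))) + 12669 = (29658 + (34 + (-46 - 28))) + 12669 = (29658 + (34 - 74)) + 12669 = (29658 - 40) + 12669 = 29618 + 12669 = 42287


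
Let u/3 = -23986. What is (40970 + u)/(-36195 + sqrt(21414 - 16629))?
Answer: 18693511/21834554 + 7747*sqrt(4785)/327518310 ≈ 0.85778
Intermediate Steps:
u = -71958 (u = 3*(-23986) = -71958)
(40970 + u)/(-36195 + sqrt(21414 - 16629)) = (40970 - 71958)/(-36195 + sqrt(21414 - 16629)) = -30988/(-36195 + sqrt(4785))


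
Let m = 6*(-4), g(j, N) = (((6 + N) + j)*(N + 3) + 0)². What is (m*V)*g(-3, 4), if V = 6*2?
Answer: -691488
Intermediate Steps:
g(j, N) = (3 + N)²*(6 + N + j)² (g(j, N) = ((6 + N + j)*(3 + N) + 0)² = ((3 + N)*(6 + N + j) + 0)² = ((3 + N)*(6 + N + j))² = (3 + N)²*(6 + N + j)²)
m = -24
V = 12
(m*V)*g(-3, 4) = (-24*12)*((3 + 4)²*(6 + 4 - 3)²) = -288*7²*7² = -14112*49 = -288*2401 = -691488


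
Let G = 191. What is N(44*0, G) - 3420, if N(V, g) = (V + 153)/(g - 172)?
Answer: -64827/19 ≈ -3411.9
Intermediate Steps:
N(V, g) = (153 + V)/(-172 + g)
N(44*0, G) - 3420 = (153 + 44*0)/(-172 + 191) - 3420 = (153 + 0)/19 - 3420 = (1/19)*153 - 3420 = 153/19 - 3420 = -64827/19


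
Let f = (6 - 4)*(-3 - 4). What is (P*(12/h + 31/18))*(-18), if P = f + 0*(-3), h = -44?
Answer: 4018/11 ≈ 365.27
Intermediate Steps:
f = -14 (f = 2*(-7) = -14)
P = -14 (P = -14 + 0*(-3) = -14 + 0 = -14)
(P*(12/h + 31/18))*(-18) = -14*(12/(-44) + 31/18)*(-18) = -14*(12*(-1/44) + 31*(1/18))*(-18) = -14*(-3/11 + 31/18)*(-18) = -14*287/198*(-18) = -2009/99*(-18) = 4018/11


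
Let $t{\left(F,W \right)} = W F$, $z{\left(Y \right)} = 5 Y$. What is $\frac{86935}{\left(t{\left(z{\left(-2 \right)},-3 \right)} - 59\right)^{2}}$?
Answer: $\frac{86935}{841} \approx 103.37$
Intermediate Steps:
$t{\left(F,W \right)} = F W$
$\frac{86935}{\left(t{\left(z{\left(-2 \right)},-3 \right)} - 59\right)^{2}} = \frac{86935}{\left(5 \left(-2\right) \left(-3\right) - 59\right)^{2}} = \frac{86935}{\left(\left(-10\right) \left(-3\right) - 59\right)^{2}} = \frac{86935}{\left(30 - 59\right)^{2}} = \frac{86935}{\left(-29\right)^{2}} = \frac{86935}{841}$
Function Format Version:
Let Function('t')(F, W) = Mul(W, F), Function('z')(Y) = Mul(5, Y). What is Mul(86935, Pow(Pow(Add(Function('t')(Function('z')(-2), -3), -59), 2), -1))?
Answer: Rational(86935, 841) ≈ 103.37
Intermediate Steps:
Function('t')(F, W) = Mul(F, W)
Mul(86935, Pow(Pow(Add(Function('t')(Function('z')(-2), -3), -59), 2), -1)) = Mul(86935, Pow(Pow(Add(Mul(Mul(5, -2), -3), -59), 2), -1)) = Mul(86935, Pow(Pow(Add(Mul(-10, -3), -59), 2), -1)) = Mul(86935, Pow(Pow(Add(30, -59), 2), -1)) = Mul(86935, Pow(Pow(-29, 2), -1)) = Mul(86935, Pow(841, -1)) = Mul(86935, Rational(1, 841)) = Rational(86935, 841)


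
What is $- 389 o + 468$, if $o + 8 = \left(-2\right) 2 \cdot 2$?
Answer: $6692$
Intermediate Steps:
$o = -16$ ($o = -8 + \left(-2\right) 2 \cdot 2 = -8 - 8 = -16$)
$- 389 o + 468 = \left(-389\right) \left(-16\right) + 468 = 6224 + 468 = 6692$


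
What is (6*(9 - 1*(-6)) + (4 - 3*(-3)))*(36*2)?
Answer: 7416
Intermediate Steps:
(6*(9 - 1*(-6)) + (4 - 3*(-3)))*(36*2) = (6*(9 + 6) + (4 + 9))*72 = (6*15 + 13)*72 = (90 + 13)*72 = 103*72 = 7416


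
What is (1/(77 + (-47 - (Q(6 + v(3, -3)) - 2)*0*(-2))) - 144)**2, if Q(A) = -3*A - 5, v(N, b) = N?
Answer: 18653761/900 ≈ 20726.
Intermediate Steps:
Q(A) = -5 - 3*A
(1/(77 + (-47 - (Q(6 + v(3, -3)) - 2)*0*(-2))) - 144)**2 = (1/(77 + (-47 - ((-5 - 3*(6 + 3)) - 2)*0*(-2))) - 144)**2 = (1/(77 + (-47 - ((-5 - 3*9) - 2)*0*(-2))) - 144)**2 = (1/(77 + (-47 - ((-5 - 27) - 2)*0*(-2))) - 144)**2 = (1/(77 + (-47 - (-32 - 2)*0*(-2))) - 144)**2 = (1/(77 + (-47 - (-34*0)*(-2))) - 144)**2 = (1/(77 + (-47 - 0*(-2))) - 144)**2 = (1/(77 + (-47 - 1*0)) - 144)**2 = (1/(77 + (-47 + 0)) - 144)**2 = (1/(77 - 47) - 144)**2 = (1/30 - 144)**2 = (-4319/30)**2 = 18653761/900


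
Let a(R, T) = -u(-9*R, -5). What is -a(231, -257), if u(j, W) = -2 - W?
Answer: 3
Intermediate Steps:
a(R, T) = -3 (a(R, T) = -(-2 - 1*(-5)) = -(-2 + 5) = -1*3 = -3)
-a(231, -257) = -1*(-3) = 3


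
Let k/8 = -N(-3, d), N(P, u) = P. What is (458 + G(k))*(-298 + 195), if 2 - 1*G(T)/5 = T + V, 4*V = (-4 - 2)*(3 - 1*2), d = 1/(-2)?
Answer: -73233/2 ≈ -36617.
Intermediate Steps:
d = -½ ≈ -0.50000
k = 24 (k = 8*(-1*(-3)) = 8*3 = 24)
V = -3/2 (V = ((-4 - 2)*(3 - 1*2))/4 = (-6*(3 - 2))/4 = (-6*1)/4 = (¼)*(-6) = -3/2 ≈ -1.5000)
G(T) = 35/2 - 5*T (G(T) = 10 - 5*(T - 3/2) = 10 - 5*(-3/2 + T) = 10 + (15/2 - 5*T) = 35/2 - 5*T)
(458 + G(k))*(-298 + 195) = (458 + (35/2 - 5*24))*(-298 + 195) = (458 + (35/2 - 120))*(-103) = (458 - 205/2)*(-103) = (711/2)*(-103) = -73233/2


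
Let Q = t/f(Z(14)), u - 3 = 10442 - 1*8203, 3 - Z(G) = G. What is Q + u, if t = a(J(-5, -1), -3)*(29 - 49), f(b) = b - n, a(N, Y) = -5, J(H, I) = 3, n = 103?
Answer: 127744/57 ≈ 2241.1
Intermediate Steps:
Z(G) = 3 - G
f(b) = -103 + b (f(b) = b - 1*103 = b - 103 = -103 + b)
u = 2242 (u = 3 + (10442 - 1*8203) = 3 + (10442 - 8203) = 3 + 2239 = 2242)
t = 100 (t = -5*(29 - 49) = -5*(-20) = 100)
Q = -50/57 (Q = 100/(-103 + (3 - 1*14)) = 100/(-103 + (3 - 14)) = 100/(-103 - 11) = 100/(-114) = 100*(-1/114) = -50/57 ≈ -0.87719)
Q + u = -50/57 + 2242 = 127744/57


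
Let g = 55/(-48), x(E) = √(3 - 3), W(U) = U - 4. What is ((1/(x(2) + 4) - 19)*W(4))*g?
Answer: 0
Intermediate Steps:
W(U) = -4 + U
x(E) = 0 (x(E) = √0 = 0)
g = -55/48 (g = 55*(-1/48) = -55/48 ≈ -1.1458)
((1/(x(2) + 4) - 19)*W(4))*g = ((1/(0 + 4) - 19)*(-4 + 4))*(-55/48) = ((1/4 - 19)*0)*(-55/48) = ((¼ - 19)*0)*(-55/48) = -75/4*0*(-55/48) = 0*(-55/48) = 0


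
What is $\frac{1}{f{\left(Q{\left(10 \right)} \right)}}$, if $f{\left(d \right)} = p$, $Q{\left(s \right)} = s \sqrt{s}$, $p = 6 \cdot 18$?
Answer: $\frac{1}{108} \approx 0.0092593$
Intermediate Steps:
$p = 108$
$Q{\left(s \right)} = s^{\frac{3}{2}}$
$f{\left(d \right)} = 108$
$\frac{1}{f{\left(Q{\left(10 \right)} \right)}} = \frac{1}{108}$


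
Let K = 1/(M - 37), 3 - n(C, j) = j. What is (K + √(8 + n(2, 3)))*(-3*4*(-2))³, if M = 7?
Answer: -2304/5 + 27648*√2 ≈ 38639.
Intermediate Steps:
n(C, j) = 3 - j
K = -1/30 (K = 1/(7 - 37) = 1/(-30) = -1/30 ≈ -0.033333)
(K + √(8 + n(2, 3)))*(-3*4*(-2))³ = (-1/30 + √(8 + (3 - 1*3)))*(-3*4*(-2))³ = (-1/30 + √(8 + (3 - 3)))*(-12*(-2))³ = (-1/30 + √(8 + 0))*24³ = (-1/30 + √8)*13824 = (-1/30 + 2*√2)*13824 = -2304/5 + 27648*√2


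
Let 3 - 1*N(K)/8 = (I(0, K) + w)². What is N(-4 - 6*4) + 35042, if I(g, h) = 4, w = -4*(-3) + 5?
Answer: 31538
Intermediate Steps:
w = 17 (w = 12 + 5 = 17)
N(K) = -3504 (N(K) = 24 - 8*(4 + 17)² = 24 - 8*21² = 24 - 8*441 = 24 - 3528 = -3504)
N(-4 - 6*4) + 35042 = -3504 + 35042 = 31538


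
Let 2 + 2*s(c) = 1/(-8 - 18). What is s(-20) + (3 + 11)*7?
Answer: 5043/52 ≈ 96.981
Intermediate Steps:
s(c) = -53/52 (s(c) = -1 + 1/(2*(-8 - 18)) = -1 + (½)/(-26) = -1 + (½)*(-1/26) = -1 - 1/52 = -53/52)
s(-20) + (3 + 11)*7 = -53/52 + (3 + 11)*7 = -53/52 + 14*7 = -53/52 + 98 = 5043/52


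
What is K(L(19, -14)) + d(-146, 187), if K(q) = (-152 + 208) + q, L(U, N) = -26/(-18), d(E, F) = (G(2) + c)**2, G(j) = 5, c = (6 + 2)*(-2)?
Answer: 1606/9 ≈ 178.44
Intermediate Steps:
c = -16 (c = 8*(-2) = -16)
d(E, F) = 121 (d(E, F) = (5 - 16)**2 = (-11)**2 = 121)
L(U, N) = 13/9 (L(U, N) = -26*(-1/18) = 13/9)
K(q) = 56 + q
K(L(19, -14)) + d(-146, 187) = (56 + 13/9) + 121 = 517/9 + 121 = 1606/9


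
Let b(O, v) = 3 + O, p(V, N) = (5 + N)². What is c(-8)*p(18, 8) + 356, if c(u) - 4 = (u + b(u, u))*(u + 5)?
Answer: 7623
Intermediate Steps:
c(u) = 4 + (3 + 2*u)*(5 + u) (c(u) = 4 + (u + (3 + u))*(u + 5) = 4 + (3 + 2*u)*(5 + u))
c(-8)*p(18, 8) + 356 = (19 + 2*(-8)² + 13*(-8))*(5 + 8)² + 356 = (19 + 2*64 - 104)*13² + 356 = (19 + 128 - 104)*169 + 356 = 43*169 + 356 = 7267 + 356 = 7623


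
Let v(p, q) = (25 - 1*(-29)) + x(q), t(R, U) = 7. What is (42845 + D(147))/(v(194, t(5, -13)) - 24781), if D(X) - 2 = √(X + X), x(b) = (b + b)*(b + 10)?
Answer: -42847/24489 - 7*√6/24489 ≈ -1.7503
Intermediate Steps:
x(b) = 2*b*(10 + b) (x(b) = (2*b)*(10 + b) = 2*b*(10 + b))
D(X) = 2 + √2*√X (D(X) = 2 + √(X + X) = 2 + √(2*X) = 2 + √2*√X)
v(p, q) = 54 + 2*q*(10 + q) (v(p, q) = (25 - 1*(-29)) + 2*q*(10 + q) = (25 + 29) + 2*q*(10 + q) = 54 + 2*q*(10 + q))
(42845 + D(147))/(v(194, t(5, -13)) - 24781) = (42845 + (2 + √2*√147))/((54 + 2*7*(10 + 7)) - 24781) = (42845 + (2 + √2*(7*√3)))/((54 + 2*7*17) - 24781) = (42845 + (2 + 7*√6))/((54 + 238) - 24781) = (42847 + 7*√6)/(292 - 24781) = (42847 + 7*√6)/(-24489) = (42847 + 7*√6)*(-1/24489) = -42847/24489 - 7*√6/24489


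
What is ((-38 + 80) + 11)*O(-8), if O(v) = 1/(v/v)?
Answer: 53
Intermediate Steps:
O(v) = 1 (O(v) = 1/1 = 1)
((-38 + 80) + 11)*O(-8) = ((-38 + 80) + 11)*1 = (42 + 11)*1 = 53*1 = 53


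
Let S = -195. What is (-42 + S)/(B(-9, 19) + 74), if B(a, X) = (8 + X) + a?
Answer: -237/92 ≈ -2.5761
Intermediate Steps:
B(a, X) = 8 + X + a
(-42 + S)/(B(-9, 19) + 74) = (-42 - 195)/((8 + 19 - 9) + 74) = -237/(18 + 74) = -237/92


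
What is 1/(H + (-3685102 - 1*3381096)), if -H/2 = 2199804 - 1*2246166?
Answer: -1/6973474 ≈ -1.4340e-7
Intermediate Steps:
H = 92724 (H = -2*(2199804 - 1*2246166) = -2*(2199804 - 2246166) = -2*(-46362) = 92724)
1/(H + (-3685102 - 1*3381096)) = 1/(92724 + (-3685102 - 1*3381096)) = 1/(92724 + (-3685102 - 3381096)) = 1/(92724 - 7066198) = 1/(-6973474) = -1/6973474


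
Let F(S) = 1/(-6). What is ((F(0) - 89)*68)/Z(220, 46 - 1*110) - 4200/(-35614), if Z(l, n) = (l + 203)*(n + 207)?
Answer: 57171370/3231382869 ≈ 0.017693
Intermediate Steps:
F(S) = -⅙
Z(l, n) = (203 + l)*(207 + n)
((F(0) - 89)*68)/Z(220, 46 - 1*110) - 4200/(-35614) = ((-⅙ - 89)*68)/(42021 + 203*(46 - 1*110) + 207*220 + 220*(46 - 1*110)) - 4200/(-35614) = (-535/6*68)/(42021 + 203*(46 - 110) + 45540 + 220*(46 - 110)) - 4200*(-1/35614) = -18190/(3*(42021 + 203*(-64) + 45540 + 220*(-64))) + 2100/17807 = -18190/(3*(42021 - 12992 + 45540 - 14080)) + 2100/17807 = -18190/3/60489 + 2100/17807 = -18190/3*1/60489 + 2100/17807 = -18190/181467 + 2100/17807 = 57171370/3231382869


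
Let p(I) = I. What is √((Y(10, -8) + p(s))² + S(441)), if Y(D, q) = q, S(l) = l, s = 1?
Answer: 7*√10 ≈ 22.136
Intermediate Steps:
√((Y(10, -8) + p(s))² + S(441)) = √((-8 + 1)² + 441) = √((-7)² + 441) = √(49 + 441) = √490 = 7*√10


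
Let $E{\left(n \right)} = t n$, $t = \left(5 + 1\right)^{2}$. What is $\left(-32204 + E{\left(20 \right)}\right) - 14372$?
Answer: $-45856$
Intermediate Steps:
$t = 36$ ($t = 6^{2} = 36$)
$E{\left(n \right)} = 36 n$
$\left(-32204 + E{\left(20 \right)}\right) - 14372 = \left(-32204 + 36 \cdot 20\right) - 14372 = \left(-32204 + 720\right) - 14372 = -31484 - 14372 = -45856$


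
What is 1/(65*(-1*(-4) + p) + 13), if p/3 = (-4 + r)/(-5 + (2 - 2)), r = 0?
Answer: 1/429 ≈ 0.0023310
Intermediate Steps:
p = 12/5 (p = 3*((-4 + 0)/(-5 + (2 - 2))) = 3*(-4/(-5 + 0)) = 3*(-4/(-5)) = 3*(-4*(-1/5)) = 3*(4/5) = 12/5 ≈ 2.4000)
1/(65*(-1*(-4) + p) + 13) = 1/(65*(-1*(-4) + 12/5) + 13) = 1/(65*(4 + 12/5) + 13) = 1/(65*(32/5) + 13) = 1/(416 + 13) = 1/429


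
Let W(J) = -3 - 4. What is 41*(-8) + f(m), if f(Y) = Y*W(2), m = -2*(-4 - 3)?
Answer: -426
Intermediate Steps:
W(J) = -7
m = 14 (m = -2*(-7) = 14)
f(Y) = -7*Y (f(Y) = Y*(-7) = -7*Y)
41*(-8) + f(m) = 41*(-8) - 7*14 = -328 - 98 = -426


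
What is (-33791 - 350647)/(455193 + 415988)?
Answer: -384438/871181 ≈ -0.44128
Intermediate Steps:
(-33791 - 350647)/(455193 + 415988) = -384438/871181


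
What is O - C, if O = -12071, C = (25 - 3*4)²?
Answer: -12240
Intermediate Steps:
C = 169 (C = (25 - 12)² = 13² = 169)
O - C = -12071 - 1*169 = -12071 - 169 = -12240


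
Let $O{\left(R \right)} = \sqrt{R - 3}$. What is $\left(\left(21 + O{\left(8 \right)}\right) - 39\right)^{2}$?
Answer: $\left(18 - \sqrt{5}\right)^{2} \approx 248.5$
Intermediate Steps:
$O{\left(R \right)} = \sqrt{-3 + R}$
$\left(\left(21 + O{\left(8 \right)}\right) - 39\right)^{2} = \left(\left(21 + \sqrt{-3 + 8}\right) - 39\right)^{2} = \left(\left(21 + \sqrt{5}\right) - 39\right)^{2} = \left(-18 + \sqrt{5}\right)^{2}$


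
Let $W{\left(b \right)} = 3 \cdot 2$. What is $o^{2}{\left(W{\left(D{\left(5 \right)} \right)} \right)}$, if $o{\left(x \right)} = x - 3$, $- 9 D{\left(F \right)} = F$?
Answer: $9$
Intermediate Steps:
$D{\left(F \right)} = - \frac{F}{9}$
$W{\left(b \right)} = 6$
$o{\left(x \right)} = -3 + x$ ($o{\left(x \right)} = x - 3 = -3 + x$)
$o^{2}{\left(W{\left(D{\left(5 \right)} \right)} \right)} = \left(-3 + 6\right)^{2} = 3^{2} = 9$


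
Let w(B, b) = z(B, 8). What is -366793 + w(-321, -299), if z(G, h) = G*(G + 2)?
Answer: -264394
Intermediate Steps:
z(G, h) = G*(2 + G)
w(B, b) = B*(2 + B)
-366793 + w(-321, -299) = -366793 - 321*(2 - 321) = -366793 - 321*(-319) = -366793 + 102399 = -264394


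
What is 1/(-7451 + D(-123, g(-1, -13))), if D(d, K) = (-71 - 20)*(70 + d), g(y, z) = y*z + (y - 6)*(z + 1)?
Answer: -1/2628 ≈ -0.00038052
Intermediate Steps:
g(y, z) = y*z + (1 + z)*(-6 + y) (g(y, z) = y*z + (-6 + y)*(1 + z) = y*z + (1 + z)*(-6 + y))
D(d, K) = -6370 - 91*d (D(d, K) = -91*(70 + d) = -6370 - 91*d)
1/(-7451 + D(-123, g(-1, -13))) = 1/(-7451 + (-6370 - 91*(-123))) = 1/(-7451 + (-6370 + 11193)) = 1/(-7451 + 4823) = 1/(-2628) = -1/2628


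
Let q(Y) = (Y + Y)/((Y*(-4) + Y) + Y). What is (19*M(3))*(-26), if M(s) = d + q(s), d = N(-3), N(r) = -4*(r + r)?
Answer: -11362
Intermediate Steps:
N(r) = -8*r
d = 24 (d = -8*(-3) = 24)
q(Y) = -1 (q(Y) = (2*Y)/((-4*Y + Y) + Y) = (2*Y)/(-3*Y + Y) = (2*Y)/((-2*Y)) = (2*Y)*(-1/(2*Y)) = -1)
M(s) = 23 (M(s) = 24 - 1 = 23)
(19*M(3))*(-26) = (19*23)*(-26) = 437*(-26) = -11362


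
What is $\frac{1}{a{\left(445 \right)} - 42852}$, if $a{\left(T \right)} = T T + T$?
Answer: $\frac{1}{155618} \approx 6.426 \cdot 10^{-6}$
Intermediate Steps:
$a{\left(T \right)} = T + T^{2}$ ($a{\left(T \right)} = T^{2} + T = T + T^{2}$)
$\frac{1}{a{\left(445 \right)} - 42852} = \frac{1}{445 \left(1 + 445\right) - 42852} = \frac{1}{445 \cdot 446 - 42852} = \frac{1}{198470 - 42852} = \frac{1}{155618}$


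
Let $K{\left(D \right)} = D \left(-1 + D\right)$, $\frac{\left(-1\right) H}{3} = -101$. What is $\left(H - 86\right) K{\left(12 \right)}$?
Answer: $28644$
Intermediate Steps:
$H = 303$ ($H = \left(-3\right) \left(-101\right) = 303$)
$\left(H - 86\right) K{\left(12 \right)} = \left(303 - 86\right) 12 \left(-1 + 12\right) = 217 \cdot 12 \cdot 11 = 217 \cdot 132 = 28644$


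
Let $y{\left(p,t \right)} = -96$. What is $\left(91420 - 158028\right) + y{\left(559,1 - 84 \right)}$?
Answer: $-66704$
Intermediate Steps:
$\left(91420 - 158028\right) + y{\left(559,1 - 84 \right)} = \left(91420 - 158028\right) - 96 = -66608 - 96 = -66704$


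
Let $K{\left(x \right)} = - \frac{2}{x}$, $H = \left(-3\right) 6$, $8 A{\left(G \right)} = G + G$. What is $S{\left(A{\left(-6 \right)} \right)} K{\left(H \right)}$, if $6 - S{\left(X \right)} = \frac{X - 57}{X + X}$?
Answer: $- \frac{3}{2} \approx -1.5$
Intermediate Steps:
$A{\left(G \right)} = \frac{G}{4}$ ($A{\left(G \right)} = \frac{G + G}{8} = \frac{2 G}{8} = \frac{G}{4}$)
$S{\left(X \right)} = 6 - \frac{-57 + X}{2 X}$ ($S{\left(X \right)} = 6 - \frac{X - 57}{X + X} = 6 - \frac{-57 + X}{2 X}$)
$H = -18$
$S{\left(A{\left(-6 \right)} \right)} K{\left(H \right)} = \frac{57 + 11 \cdot \frac{1}{4} \left(-6\right)}{2 \cdot \frac{1}{4} \left(-6\right)} \left(- \frac{2}{-18}\right) = \frac{57 + 11 \left(- \frac{3}{2}\right)}{2 \left(- \frac{3}{2}\right)} \left(\left(-2\right) \left(- \frac{1}{18}\right)\right) = \frac{1}{2} \left(- \frac{2}{3}\right) \left(57 - \frac{33}{2}\right) \frac{1}{9} = \frac{1}{2} \left(- \frac{2}{3}\right) \frac{81}{2} \cdot \frac{1}{9} = \left(- \frac{27}{2}\right) \frac{1}{9} = - \frac{3}{2}$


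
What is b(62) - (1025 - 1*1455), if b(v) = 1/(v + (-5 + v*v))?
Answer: 1677431/3901 ≈ 430.00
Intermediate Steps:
b(v) = 1/(-5 + v + v²) (b(v) = 1/(v + (-5 + v²)) = 1/(-5 + v + v²))
b(62) - (1025 - 1*1455) = 1/(-5 + 62 + 62²) - (1025 - 1*1455) = 1/(-5 + 62 + 3844) - (1025 - 1455) = 1/3901 - 1*(-430) = 1/3901 + 430 = 1677431/3901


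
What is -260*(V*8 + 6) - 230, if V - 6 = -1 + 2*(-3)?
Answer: 290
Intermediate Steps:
V = -1 (V = 6 + (-1 + 2*(-3)) = 6 + (-1 - 6) = 6 - 7 = -1)
-260*(V*8 + 6) - 230 = -260*(-1*8 + 6) - 230 = -260*(-8 + 6) - 230 = -260*(-2) - 230 = 520 - 230 = 290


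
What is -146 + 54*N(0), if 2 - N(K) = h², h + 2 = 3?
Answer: -92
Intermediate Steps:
h = 1 (h = -2 + 3 = 1)
N(K) = 1 (N(K) = 2 - 1*1² = 2 - 1*1 = 2 - 1 = 1)
-146 + 54*N(0) = -146 + 54*1 = -146 + 54 = -92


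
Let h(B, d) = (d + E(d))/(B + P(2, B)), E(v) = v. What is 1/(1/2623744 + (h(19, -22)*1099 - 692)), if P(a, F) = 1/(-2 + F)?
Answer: -212523264/686279599279 ≈ -0.00030967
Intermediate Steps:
h(B, d) = 2*d/(B + 1/(-2 + B)) (h(B, d) = (d + d)/(B + 1/(-2 + B)) = (2*d)/(B + 1/(-2 + B)) = 2*d/(B + 1/(-2 + B)))
1/(1/2623744 + (h(19, -22)*1099 - 692)) = 1/(1/2623744 + ((2*(-22)*(-2 + 19)/(1 + 19*(-2 + 19)))*1099 - 692)) = 1/(1/2623744 + ((2*(-22)*17/(1 + 19*17))*1099 - 692)) = 1/(1/2623744 + ((2*(-22)*17/(1 + 323))*1099 - 692)) = 1/(1/2623744 + ((2*(-22)*17/324)*1099 - 692)) = 1/(1/2623744 + ((2*(-22)*(1/324)*17)*1099 - 692)) = 1/(1/2623744 + (-187/81*1099 - 692)) = 1/(1/2623744 + (-205513/81 - 692)) = 1/(1/2623744 - 261565/81) = 1/(-686279599279/212523264) = -212523264/686279599279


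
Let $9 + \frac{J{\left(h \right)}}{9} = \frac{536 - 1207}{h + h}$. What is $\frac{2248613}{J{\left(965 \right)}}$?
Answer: $- \frac{4339823090}{162369} \approx -26728.0$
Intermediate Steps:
$J{\left(h \right)} = -81 - \frac{6039}{2 h}$ ($J{\left(h \right)} = -81 + 9 \frac{536 - 1207}{h + h} = -81 + 9 \left(- \frac{671}{2 h}\right) = -81 - \frac{6039}{2 h}$)
$\frac{2248613}{J{\left(965 \right)}} = \frac{2248613}{-81 - \frac{6039}{2 \cdot 965}} = \frac{2248613}{-81 - \frac{6039}{1930}} = \frac{2248613}{- \frac{162369}{1930}} = 2248613 \left(- \frac{1930}{162369}\right) = - \frac{4339823090}{162369}$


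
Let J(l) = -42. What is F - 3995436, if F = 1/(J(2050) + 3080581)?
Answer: -12308096420003/3080539 ≈ -3.9954e+6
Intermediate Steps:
F = 1/3080539 (F = 1/(-42 + 3080581) = 1/3080539 ≈ 3.2462e-7)
F - 3995436 = 1/3080539 - 3995436 = -12308096420003/3080539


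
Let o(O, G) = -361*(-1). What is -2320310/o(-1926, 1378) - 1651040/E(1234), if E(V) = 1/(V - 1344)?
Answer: 65560478090/361 ≈ 1.8161e+8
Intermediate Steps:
o(O, G) = 361
E(V) = 1/(-1344 + V)
-2320310/o(-1926, 1378) - 1651040/E(1234) = -2320310/361 - 1651040/(1/(-1344 + 1234)) = -2320310*1/361 - 1651040/(1/(-110)) = -2320310/361 - 1651040/(-1/110) = -2320310/361 - 1651040*(-110) = -2320310/361 + 181614400 = 65560478090/361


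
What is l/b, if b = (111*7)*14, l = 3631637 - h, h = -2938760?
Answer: 6570397/10878 ≈ 604.01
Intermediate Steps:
l = 6570397 (l = 3631637 - 1*(-2938760) = 3631637 + 2938760 = 6570397)
b = 10878 (b = 777*14 = 10878)
l/b = 6570397/10878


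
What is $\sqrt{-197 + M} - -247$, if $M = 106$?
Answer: $247 + i \sqrt{91} \approx 247.0 + 9.5394 i$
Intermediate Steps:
$\sqrt{-197 + M} - -247 = \sqrt{-197 + 106} - -247 = \sqrt{-91} + 247 = i \sqrt{91} + 247 = 247 + i \sqrt{91}$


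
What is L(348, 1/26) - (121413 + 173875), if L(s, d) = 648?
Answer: -294640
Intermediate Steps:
L(348, 1/26) - (121413 + 173875) = 648 - (121413 + 173875) = 648 - 1*295288 = 648 - 295288 = -294640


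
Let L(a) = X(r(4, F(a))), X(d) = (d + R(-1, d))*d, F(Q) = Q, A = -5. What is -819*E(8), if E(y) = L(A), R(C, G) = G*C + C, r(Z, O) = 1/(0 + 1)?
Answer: 819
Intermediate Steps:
r(Z, O) = 1 (r(Z, O) = 1/1 = 1)
R(C, G) = C + C*G (R(C, G) = C*G + C = C + C*G)
X(d) = -d (X(d) = (d - (1 + d))*d = (d + (-1 - d))*d = -d)
L(a) = -1 (L(a) = -1*1 = -1)
E(y) = -1
-819*E(8) = -819*(-1) = 819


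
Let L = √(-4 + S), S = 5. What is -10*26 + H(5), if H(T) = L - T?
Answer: -264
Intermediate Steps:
L = 1 (L = √(-4 + 5) = √1 = 1)
H(T) = 1 - T
-10*26 + H(5) = -10*26 + (1 - 1*5) = -260 + (1 - 5) = -260 - 4 = -264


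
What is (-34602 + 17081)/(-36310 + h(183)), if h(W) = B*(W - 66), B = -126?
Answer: 17521/51052 ≈ 0.34320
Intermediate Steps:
h(W) = 8316 - 126*W (h(W) = -126*(W - 66) = -126*(-66 + W) = 8316 - 126*W)
(-34602 + 17081)/(-36310 + h(183)) = (-34602 + 17081)/(-36310 + (8316 - 126*183)) = -17521/(-36310 + (8316 - 23058)) = -17521/(-36310 - 14742) = -17521/(-51052) = -17521*(-1/51052) = 17521/51052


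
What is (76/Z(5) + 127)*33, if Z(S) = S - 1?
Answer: 4818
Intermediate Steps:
Z(S) = -1 + S
(76/Z(5) + 127)*33 = (76/(-1 + 5) + 127)*33 = (76/4 + 127)*33 = (76*(¼) + 127)*33 = (19 + 127)*33 = 146*33 = 4818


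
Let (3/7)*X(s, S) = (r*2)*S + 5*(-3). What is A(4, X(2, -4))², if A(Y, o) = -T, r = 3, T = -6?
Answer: 36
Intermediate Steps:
X(s, S) = -35 + 14*S (X(s, S) = 7*((3*2)*S + 5*(-3))/3 = 7*(6*S - 15)/3 = 7*(-15 + 6*S)/3 = -35 + 14*S)
A(Y, o) = 6 (A(Y, o) = -1*(-6) = 6)
A(4, X(2, -4))² = 6² = 36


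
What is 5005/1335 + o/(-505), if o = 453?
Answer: 384554/134835 ≈ 2.8520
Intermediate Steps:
5005/1335 + o/(-505) = 5005/1335 + 453/(-505) = 5005*(1/1335) + 453*(-1/505) = 1001/267 - 453/505 = 384554/134835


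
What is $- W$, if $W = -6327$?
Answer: $6327$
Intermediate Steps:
$- W = \left(-1\right) \left(-6327\right) = 6327$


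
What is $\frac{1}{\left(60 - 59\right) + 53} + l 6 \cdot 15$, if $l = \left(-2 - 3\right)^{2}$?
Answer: $\frac{121501}{54} \approx 2250.0$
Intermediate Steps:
$l = 25$ ($l = \left(-5\right)^{2} = 25$)
$\frac{1}{\left(60 - 59\right) + 53} + l 6 \cdot 15 = \frac{1}{\left(60 - 59\right) + 53} + 25 \cdot 6 \cdot 15 = \frac{1}{1 + 53} + 25 \cdot 90 = \frac{1}{54} + 2250 = \frac{121501}{54}$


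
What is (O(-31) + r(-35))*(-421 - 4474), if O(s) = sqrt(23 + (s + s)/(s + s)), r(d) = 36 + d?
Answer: -4895 - 9790*sqrt(6) ≈ -28876.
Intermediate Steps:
O(s) = 2*sqrt(6) (O(s) = sqrt(23 + (2*s)/((2*s))) = sqrt(23 + (2*s)*(1/(2*s))) = sqrt(23 + 1) = sqrt(24) = 2*sqrt(6))
(O(-31) + r(-35))*(-421 - 4474) = (2*sqrt(6) + (36 - 35))*(-421 - 4474) = (2*sqrt(6) + 1)*(-4895) = (1 + 2*sqrt(6))*(-4895) = -4895 - 9790*sqrt(6)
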